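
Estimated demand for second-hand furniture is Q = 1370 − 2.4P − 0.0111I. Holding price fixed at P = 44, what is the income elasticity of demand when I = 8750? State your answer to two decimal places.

-0.08

At P = 44, I = 8750: Q = 1167.275.
Holding P constant, ∂Q/∂I = −0.0111.
η_I = (∂Q/∂I)·(I/Q) = -0.0111 × (8750/1167.275) = -0.08.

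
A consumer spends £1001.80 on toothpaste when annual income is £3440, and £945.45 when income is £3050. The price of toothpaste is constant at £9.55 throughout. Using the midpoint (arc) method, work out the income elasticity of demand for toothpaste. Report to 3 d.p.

0.482

With a constant price, Q₁ = 1001.80/9.55 = 104.901 and Q₂ = 945.45/9.55 = 99.000 (equivalently, work directly with expenditure since P cancels).
Midpoint %ΔQ = (945.45 − 1001.80)/973.63 = -0.05788; midpoint %ΔI = (3050 − 3440)/3245 = -0.12018.
η = -0.05788 / -0.12018 = 0.482.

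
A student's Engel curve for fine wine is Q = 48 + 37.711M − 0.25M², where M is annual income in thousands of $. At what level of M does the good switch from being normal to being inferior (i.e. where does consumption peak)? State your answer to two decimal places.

75.42

dQ/dM = 37.711 − 0.5M.
The good is inferior where dQ/dM < 0. Setting dQ/dM = 0 gives M = 37.711 / 0.5 = 75.42.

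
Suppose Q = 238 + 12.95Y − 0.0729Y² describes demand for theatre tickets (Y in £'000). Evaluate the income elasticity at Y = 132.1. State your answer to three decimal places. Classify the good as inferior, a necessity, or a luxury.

At Y = 132.1: Q = 676.5601.
dQ/dY = 12.95 − 0.1458Y = -6.31018.
η = (dQ/dY)·(Y/Q) = -6.31018 × (132.1/676.5601) = -1.232.
η < 0 ⇒ inferior good.

-1.232 (inferior good)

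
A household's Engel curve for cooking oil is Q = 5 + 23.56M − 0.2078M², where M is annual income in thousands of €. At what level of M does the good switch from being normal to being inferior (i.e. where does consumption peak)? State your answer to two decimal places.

dQ/dM = 23.56 − 0.4156M.
The good is inferior where dQ/dM < 0. Setting dQ/dM = 0 gives M = 23.56 / 0.4156 = 56.69.

56.69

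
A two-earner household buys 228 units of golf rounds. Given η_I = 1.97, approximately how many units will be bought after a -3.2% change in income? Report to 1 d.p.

%ΔQ ≈ η × %ΔI = 1.97 × (-3.2%) = -6.304%.
New Q ≈ 228 × (1 − 0.06304) = 213.6.

213.6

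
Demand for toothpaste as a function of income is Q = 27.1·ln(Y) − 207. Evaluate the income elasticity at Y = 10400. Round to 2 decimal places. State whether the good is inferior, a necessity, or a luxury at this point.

0.62 (necessity)

At Y = 10400: Q = 43.663.
dQ/dY = 27.1/Y = 0.00260577 at this income.
η = (dQ/dY)·(Y/Q) = 0.00260577 × (10400/43.663) = 0.62.
Since 0 < η < 1, the good is a necessity.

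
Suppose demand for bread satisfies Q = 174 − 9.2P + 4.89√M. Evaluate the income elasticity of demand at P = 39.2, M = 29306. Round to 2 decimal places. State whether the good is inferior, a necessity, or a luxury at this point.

0.64 (necessity)

At P = 39.2, M = 29306: Q = 650.479.
Holding P constant, ∂Q/∂M = 4.89/(2√M) = 0.0142824.
η_M = (∂Q/∂M)·(M/Q) = 0.0142824 × (29306/650.479) = 0.64.
Since 0 < η < 1, this is a necessity.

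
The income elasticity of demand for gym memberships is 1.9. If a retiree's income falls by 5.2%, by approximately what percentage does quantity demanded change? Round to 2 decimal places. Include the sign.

-9.88%

%ΔQ ≈ η × %ΔI = 1.9 × (-5.2%) = -9.88%.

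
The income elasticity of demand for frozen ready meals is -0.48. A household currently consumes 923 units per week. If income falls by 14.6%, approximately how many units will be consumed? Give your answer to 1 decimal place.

987.7

%ΔQ ≈ η × %ΔI = -0.48 × (-14.6%) = 7.008%.
New Q ≈ 923 × (1 + 0.07008) = 987.7.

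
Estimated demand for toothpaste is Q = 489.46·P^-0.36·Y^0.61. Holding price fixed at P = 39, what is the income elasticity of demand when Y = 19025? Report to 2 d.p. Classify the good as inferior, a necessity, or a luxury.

0.61 (necessity)

For a multiplicative demand Q = A·P^α·Y^β, the income elasticity is β everywhere.
Here β = 0.61, so η = 0.61.
Since 0 < η < 1, this is a necessity.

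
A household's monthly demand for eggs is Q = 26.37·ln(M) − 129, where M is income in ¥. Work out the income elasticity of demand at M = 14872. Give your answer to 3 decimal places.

0.212

At M = 14872: Q = 124.343.
dQ/dM = 26.37/M = 0.00177313 at this income.
η = (dQ/dM)·(M/Q) = 0.00177313 × (14872/124.343) = 0.212.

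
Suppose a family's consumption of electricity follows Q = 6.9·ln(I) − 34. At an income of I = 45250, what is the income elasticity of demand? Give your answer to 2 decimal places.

At I = 45250: Q = 39.968.
dQ/dI = 6.9/I = 0.000152486 at this income.
η = (dQ/dI)·(I/Q) = 0.000152486 × (45250/39.968) = 0.17.

0.17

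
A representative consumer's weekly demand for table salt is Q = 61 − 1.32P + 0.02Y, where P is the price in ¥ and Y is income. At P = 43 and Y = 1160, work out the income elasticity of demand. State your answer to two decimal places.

At P = 43, Y = 1160: Q = 27.440.
Holding P constant, ∂Q/∂Y = 0.02.
η_Y = (∂Q/∂Y)·(Y/Q) = 0.02 × (1160/27.440) = 0.85.

0.85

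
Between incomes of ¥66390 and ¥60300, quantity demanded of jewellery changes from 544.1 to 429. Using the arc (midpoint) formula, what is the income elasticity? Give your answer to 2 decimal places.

2.46

ΔQ = 429 − 544.1 = -115.1; midpoint Q̄ = (544.1 + 429)/2 = 486.55.
ΔI = 60300 − 66390 = -6090; midpoint Ī = (66390 + 60300)/2 = 63345.
η = (ΔQ/Q̄) ÷ (ΔI/Ī) = (-115.1/486.55) ÷ (-6090/63345) = 2.46.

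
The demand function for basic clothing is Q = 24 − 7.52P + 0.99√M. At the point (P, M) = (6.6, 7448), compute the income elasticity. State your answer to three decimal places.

At P = 6.6, M = 7448: Q = 59.807.
Holding P constant, ∂Q/∂M = 0.99/(2√M) = 0.00573569.
η_M = (∂Q/∂M)·(M/Q) = 0.00573569 × (7448/59.807) = 0.714.

0.714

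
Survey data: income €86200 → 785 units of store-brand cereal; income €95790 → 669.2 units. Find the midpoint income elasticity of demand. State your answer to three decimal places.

ΔQ = 669.2 − 785 = -115.8; midpoint Q̄ = (785 + 669.2)/2 = 727.1.
ΔI = 95790 − 86200 = 9590; midpoint Ī = (86200 + 95790)/2 = 90995.
η = (ΔQ/Q̄) ÷ (ΔI/Ī) = (-115.8/727.1) ÷ (9590/90995) = -1.511.

-1.511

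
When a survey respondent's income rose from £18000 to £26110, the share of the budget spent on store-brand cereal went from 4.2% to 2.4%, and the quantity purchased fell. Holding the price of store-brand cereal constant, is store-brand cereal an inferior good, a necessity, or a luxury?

inferior good

Quantity demanded falls as income rises, so η < 0.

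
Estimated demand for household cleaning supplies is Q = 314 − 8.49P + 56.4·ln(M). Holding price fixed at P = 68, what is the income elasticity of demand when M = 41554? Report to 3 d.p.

At P = 68, M = 41554: Q = 336.480.
Holding P constant, ∂Q/∂M = 56.4/M = 0.00135727.
η_M = (∂Q/∂M)·(M/Q) = 0.00135727 × (41554/336.480) = 0.168.

0.168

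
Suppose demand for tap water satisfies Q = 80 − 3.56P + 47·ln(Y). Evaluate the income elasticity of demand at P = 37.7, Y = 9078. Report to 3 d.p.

0.126

At P = 37.7, Y = 9078: Q = 374.128.
Holding P constant, ∂Q/∂Y = 47/Y = 0.00517735.
η_Y = (∂Q/∂Y)·(Y/Q) = 0.00517735 × (9078/374.128) = 0.126.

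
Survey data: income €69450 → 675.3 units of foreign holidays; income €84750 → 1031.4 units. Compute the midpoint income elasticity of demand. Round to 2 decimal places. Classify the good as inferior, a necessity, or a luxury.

ΔQ = 1031.4 − 675.3 = 356.1; midpoint Q̄ = (675.3 + 1031.4)/2 = 853.35.
ΔI = 84750 − 69450 = 15300; midpoint Ī = (69450 + 84750)/2 = 77100.
η = (ΔQ/Q̄) ÷ (ΔI/Ī) = (356.1/853.35) ÷ (15300/77100) = 2.10.
η > 1 ⇒ luxury.

2.10 (luxury)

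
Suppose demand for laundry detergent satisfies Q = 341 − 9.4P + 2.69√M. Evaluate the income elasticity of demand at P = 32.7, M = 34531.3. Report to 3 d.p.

At P = 32.7, M = 34531.3: Q = 533.492.
Holding P constant, ∂Q/∂M = 2.69/(2√M) = 0.00723795.
η_M = (∂Q/∂M)·(M/Q) = 0.00723795 × (34531.3/533.492) = 0.468.

0.468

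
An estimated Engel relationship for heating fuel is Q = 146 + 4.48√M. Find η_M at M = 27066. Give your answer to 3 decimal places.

At M = 27066: Q = 883.038.
dQ/dM = 4.48/(2√M) = 0.0136156 at this income.
η = (dQ/dM)·(M/Q) = 0.0136156 × (27066/883.038) = 0.417.

0.417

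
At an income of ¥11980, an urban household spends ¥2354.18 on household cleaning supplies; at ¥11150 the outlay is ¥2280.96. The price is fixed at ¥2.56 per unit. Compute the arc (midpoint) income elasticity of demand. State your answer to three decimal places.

0.440

With a constant price, Q₁ = 2354.18/2.56 = 919.602 and Q₂ = 2280.96/2.56 = 891.000 (equivalently, work directly with expenditure since P cancels).
Midpoint %ΔQ = (2280.96 − 2354.18)/2317.57 = -0.03159; midpoint %ΔI = (11150 − 11980)/11565 = -0.07177.
η = -0.03159 / -0.07177 = 0.440.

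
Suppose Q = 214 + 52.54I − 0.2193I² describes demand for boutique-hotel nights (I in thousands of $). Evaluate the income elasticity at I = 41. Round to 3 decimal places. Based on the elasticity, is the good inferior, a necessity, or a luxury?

0.709 (necessity)

At I = 41: Q = 1999.4967.
dQ/dI = 52.54 − 0.4386I = 34.55740.
η = (dQ/dI)·(I/Q) = 34.55740 × (41/1999.4967) = 0.709.
0 < η < 1 ⇒ necessity.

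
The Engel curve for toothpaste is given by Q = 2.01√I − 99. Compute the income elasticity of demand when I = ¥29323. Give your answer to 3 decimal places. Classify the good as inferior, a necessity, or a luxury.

0.702 (necessity)

At I = 29323: Q = 245.192.
dQ/dI = 2.01/(2√I) = 0.00586897 at this income.
η = (dQ/dI)·(I/Q) = 0.00586897 × (29323/245.192) = 0.702.
Since 0 < η < 1, the good is a necessity.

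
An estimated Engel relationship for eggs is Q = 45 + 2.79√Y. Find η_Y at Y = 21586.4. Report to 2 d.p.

At Y = 21586.4: Q = 454.915.
dQ/dY = 2.79/(2√Y) = 0.00949476 at this income.
η = (dQ/dY)·(Y/Q) = 0.00949476 × (21586.4/454.915) = 0.45.

0.45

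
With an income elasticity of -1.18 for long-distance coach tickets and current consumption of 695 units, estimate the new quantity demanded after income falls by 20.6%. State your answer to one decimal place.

%ΔQ ≈ η × %ΔI = -1.18 × (-20.6%) = 24.308%.
New Q ≈ 695 × (1 + 0.24308) = 863.9.

863.9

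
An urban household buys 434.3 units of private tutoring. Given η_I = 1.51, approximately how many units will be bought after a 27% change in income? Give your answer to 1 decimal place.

611.4

%ΔQ ≈ η × %ΔI = 1.51 × 27% = 40.77%.
New Q ≈ 434.3 × (1 + 0.4077) = 611.4.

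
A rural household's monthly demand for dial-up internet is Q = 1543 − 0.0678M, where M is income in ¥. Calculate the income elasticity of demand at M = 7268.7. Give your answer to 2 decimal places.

-0.47

At M = 7268.7: Q = 1050.182.
dQ/dM = −0.0678.
η = (dQ/dM)·(M/Q) = -0.0678 × (7268.7/1050.182) = -0.47.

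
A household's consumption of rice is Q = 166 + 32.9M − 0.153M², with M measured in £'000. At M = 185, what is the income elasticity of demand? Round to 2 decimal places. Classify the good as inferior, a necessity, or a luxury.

At M = 185: Q = 1016.0750.
dQ/dM = 32.9 − 0.306M = -23.71000.
η = (dQ/dM)·(M/Q) = -23.71000 × (185/1016.0750) = -4.32.
η < 0 ⇒ inferior good.

-4.32 (inferior good)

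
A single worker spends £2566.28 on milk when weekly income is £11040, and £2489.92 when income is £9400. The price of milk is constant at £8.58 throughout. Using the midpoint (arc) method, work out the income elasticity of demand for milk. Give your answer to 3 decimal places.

With a constant price, Q₁ = 2566.28/8.58 = 299.100 and Q₂ = 2489.92/8.58 = 290.200 (equivalently, work directly with expenditure since P cancels).
Midpoint %ΔQ = (2489.92 − 2566.28)/2528.10 = -0.03020; midpoint %ΔI = (9400 − 11040)/10220 = -0.16047.
η = -0.03020 / -0.16047 = 0.188.

0.188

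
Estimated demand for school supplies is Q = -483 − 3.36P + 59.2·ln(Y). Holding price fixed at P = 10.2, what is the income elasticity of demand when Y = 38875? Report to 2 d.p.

0.55

At P = 10.2, Y = 38875: Q = 108.360.
Holding P constant, ∂Q/∂Y = 59.2/Y = 0.00152283.
η_Y = (∂Q/∂Y)·(Y/Q) = 0.00152283 × (38875/108.360) = 0.55.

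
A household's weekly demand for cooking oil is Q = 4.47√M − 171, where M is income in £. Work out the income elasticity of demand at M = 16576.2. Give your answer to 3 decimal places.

At M = 16576.2: Q = 404.506.
dQ/dM = 4.47/(2√M) = 0.0173594 at this income.
η = (dQ/dM)·(M/Q) = 0.0173594 × (16576.2/404.506) = 0.711.

0.711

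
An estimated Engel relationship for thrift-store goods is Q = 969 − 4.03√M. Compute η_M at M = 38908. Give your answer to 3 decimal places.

At M = 38908: Q = 174.078.
dQ/dM = -4.03/(2√M) = -0.0102154 at this income.
η = (dQ/dM)·(M/Q) = -0.0102154 × (38908/174.078) = -2.283.

-2.283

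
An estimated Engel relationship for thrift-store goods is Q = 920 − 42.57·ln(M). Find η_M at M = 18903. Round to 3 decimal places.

At M = 18903: Q = 500.810.
dQ/dM = -42.57/M = -0.00225202 at this income.
η = (dQ/dM)·(M/Q) = -0.00225202 × (18903/500.810) = -0.085.

-0.085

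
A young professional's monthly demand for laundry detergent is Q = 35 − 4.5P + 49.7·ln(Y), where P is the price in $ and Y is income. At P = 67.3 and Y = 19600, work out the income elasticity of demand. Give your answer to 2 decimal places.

At P = 67.3, Y = 19600: Q = 223.349.
Holding P constant, ∂Q/∂Y = 49.7/Y = 0.00253571.
η_Y = (∂Q/∂Y)·(Y/Q) = 0.00253571 × (19600/223.349) = 0.22.

0.22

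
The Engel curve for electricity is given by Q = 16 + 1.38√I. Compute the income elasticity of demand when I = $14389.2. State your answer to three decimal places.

0.456

At I = 14389.2: Q = 181.538.
dQ/dI = 1.38/(2√I) = 0.00575216 at this income.
η = (dQ/dI)·(I/Q) = 0.00575216 × (14389.2/181.538) = 0.456.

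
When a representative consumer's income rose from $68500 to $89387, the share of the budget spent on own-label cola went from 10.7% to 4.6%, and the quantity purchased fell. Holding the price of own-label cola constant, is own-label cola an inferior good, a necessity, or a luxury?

inferior good

Quantity demanded falls as income rises, so η < 0.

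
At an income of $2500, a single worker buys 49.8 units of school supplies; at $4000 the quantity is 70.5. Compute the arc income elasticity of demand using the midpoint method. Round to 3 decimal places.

ΔQ = 70.5 − 49.8 = 20.7; midpoint Q̄ = (49.8 + 70.5)/2 = 60.15.
ΔI = 4000 − 2500 = 1500; midpoint Ī = (2500 + 4000)/2 = 3250.
η = (ΔQ/Q̄) ÷ (ΔI/Ī) = (20.7/60.15) ÷ (1500/3250) = 0.746.

0.746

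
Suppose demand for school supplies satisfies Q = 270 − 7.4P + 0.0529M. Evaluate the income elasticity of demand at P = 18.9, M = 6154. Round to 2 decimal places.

At P = 18.9, M = 6154: Q = 455.687.
Holding P constant, ∂Q/∂M = 0.0529.
η_M = (∂Q/∂M)·(M/Q) = 0.0529 × (6154/455.687) = 0.71.

0.71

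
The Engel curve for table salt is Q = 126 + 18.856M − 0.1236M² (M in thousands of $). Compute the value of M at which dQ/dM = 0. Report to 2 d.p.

76.28

dQ/dM = 18.856 − 0.2472M.
The good is inferior where dQ/dM < 0. Setting dQ/dM = 0 gives M = 18.856 / 0.2472 = 76.28.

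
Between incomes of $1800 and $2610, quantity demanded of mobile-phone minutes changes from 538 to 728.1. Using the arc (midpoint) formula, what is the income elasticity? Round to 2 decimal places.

0.82

ΔQ = 728.1 − 538 = 190.1; midpoint Q̄ = (538 + 728.1)/2 = 633.05.
ΔI = 2610 − 1800 = 810; midpoint Ī = (1800 + 2610)/2 = 2205.
η = (ΔQ/Q̄) ÷ (ΔI/Ī) = (190.1/633.05) ÷ (810/2205) = 0.82.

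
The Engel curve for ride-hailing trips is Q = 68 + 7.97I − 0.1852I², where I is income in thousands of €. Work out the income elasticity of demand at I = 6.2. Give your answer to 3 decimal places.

At I = 6.2: Q = 110.2949.
dQ/dI = 7.97 − 0.3704I = 5.67352.
η = (dQ/dI)·(I/Q) = 5.67352 × (6.2/110.2949) = 0.319.

0.319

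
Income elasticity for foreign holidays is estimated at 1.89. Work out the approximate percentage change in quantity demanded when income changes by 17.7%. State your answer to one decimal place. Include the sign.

%ΔQ ≈ η × %ΔI = 1.89 × 17.7% = 33.5%.

33.5%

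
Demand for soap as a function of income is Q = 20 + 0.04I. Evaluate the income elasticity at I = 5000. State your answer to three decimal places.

0.909

At I = 5000: Q = 220.000.
dQ/dI = 0.04.
η = (dQ/dI)·(I/Q) = 0.04 × (5000/220.000) = 0.909.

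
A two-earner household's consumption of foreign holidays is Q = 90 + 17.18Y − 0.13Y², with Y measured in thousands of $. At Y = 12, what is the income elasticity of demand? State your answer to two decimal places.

At Y = 12: Q = 277.4400.
dQ/dY = 17.18 − 0.26Y = 14.06000.
η = (dQ/dY)·(Y/Q) = 14.06000 × (12/277.4400) = 0.61.

0.61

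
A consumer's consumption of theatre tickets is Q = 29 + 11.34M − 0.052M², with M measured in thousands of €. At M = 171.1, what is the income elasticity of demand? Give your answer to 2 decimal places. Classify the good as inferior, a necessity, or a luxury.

At M = 171.1: Q = 446.9631.
dQ/dM = 11.34 − 0.104M = -6.45440.
η = (dQ/dM)·(M/Q) = -6.45440 × (171.1/446.9631) = -2.47.
η < 0 ⇒ inferior good.

-2.47 (inferior good)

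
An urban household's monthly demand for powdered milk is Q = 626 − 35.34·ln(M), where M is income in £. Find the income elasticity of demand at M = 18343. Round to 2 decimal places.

At M = 18343: Q = 279.067.
dQ/dM = -35.34/M = -0.00192662 at this income.
η = (dQ/dM)·(M/Q) = -0.00192662 × (18343/279.067) = -0.13.

-0.13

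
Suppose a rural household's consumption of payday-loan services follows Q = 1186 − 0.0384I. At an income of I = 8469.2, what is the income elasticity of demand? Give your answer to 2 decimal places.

At I = 8469.2: Q = 860.783.
dQ/dI = −0.0384.
η = (dQ/dI)·(I/Q) = -0.0384 × (8469.2/860.783) = -0.38.

-0.38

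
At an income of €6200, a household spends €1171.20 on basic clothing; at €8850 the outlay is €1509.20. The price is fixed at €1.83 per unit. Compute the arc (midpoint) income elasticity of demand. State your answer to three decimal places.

0.716

With a constant price, Q₁ = 1171.20/1.83 = 640.000 and Q₂ = 1509.20/1.83 = 824.699 (equivalently, work directly with expenditure since P cancels).
Midpoint %ΔQ = (1509.20 − 1171.20)/1340.20 = 0.25220; midpoint %ΔI = (8850 − 6200)/7525 = 0.35216.
η = 0.25220 / 0.35216 = 0.716.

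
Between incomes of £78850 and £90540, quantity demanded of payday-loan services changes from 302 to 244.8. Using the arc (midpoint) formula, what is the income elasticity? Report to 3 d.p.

ΔQ = 244.8 − 302 = -57.2; midpoint Q̄ = (302 + 244.8)/2 = 273.4.
ΔI = 90540 − 78850 = 11690; midpoint Ī = (78850 + 90540)/2 = 84695.
η = (ΔQ/Q̄) ÷ (ΔI/Ī) = (-57.2/273.4) ÷ (11690/84695) = -1.516.

-1.516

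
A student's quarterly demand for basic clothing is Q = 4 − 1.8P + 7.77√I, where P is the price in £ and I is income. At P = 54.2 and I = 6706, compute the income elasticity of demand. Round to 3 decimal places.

0.586

At P = 54.2, I = 6706: Q = 542.727.
Holding P constant, ∂Q/∂I = 7.77/(2√I) = 0.0474416.
η_I = (∂Q/∂I)·(I/Q) = 0.0474416 × (6706/542.727) = 0.586.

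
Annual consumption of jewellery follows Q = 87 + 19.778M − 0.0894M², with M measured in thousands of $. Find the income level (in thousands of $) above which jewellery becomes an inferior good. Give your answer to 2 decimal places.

dQ/dM = 19.778 − 0.1788M.
The good is inferior where dQ/dM < 0. Setting dQ/dM = 0 gives M = 19.778 / 0.1788 = 110.62.

110.62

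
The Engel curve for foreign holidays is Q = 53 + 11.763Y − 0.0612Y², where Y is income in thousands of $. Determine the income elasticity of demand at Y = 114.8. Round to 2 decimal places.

-0.44

At Y = 114.8: Q = 596.8352.
dQ/dY = 11.763 − 0.1224Y = -2.28852.
η = (dQ/dY)·(Y/Q) = -2.28852 × (114.8/596.8352) = -0.44.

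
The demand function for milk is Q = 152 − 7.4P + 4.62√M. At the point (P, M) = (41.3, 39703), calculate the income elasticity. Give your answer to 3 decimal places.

0.600

At P = 41.3, M = 39703: Q = 766.943.
Holding P constant, ∂Q/∂M = 4.62/(2√M) = 0.0115931.
η_M = (∂Q/∂M)·(M/Q) = 0.0115931 × (39703/766.943) = 0.600.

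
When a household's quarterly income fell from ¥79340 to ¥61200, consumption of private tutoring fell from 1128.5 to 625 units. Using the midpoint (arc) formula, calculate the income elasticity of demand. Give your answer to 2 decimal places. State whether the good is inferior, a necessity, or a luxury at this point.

2.22 (luxury)

ΔQ = 625 − 1128.5 = -503.5; midpoint Q̄ = (1128.5 + 625)/2 = 876.75.
ΔI = 61200 − 79340 = -18140; midpoint Ī = (79340 + 61200)/2 = 70270.
η = (ΔQ/Q̄) ÷ (ΔI/Ī) = (-503.5/876.75) ÷ (-18140/70270) = 2.22.
η > 1 ⇒ luxury.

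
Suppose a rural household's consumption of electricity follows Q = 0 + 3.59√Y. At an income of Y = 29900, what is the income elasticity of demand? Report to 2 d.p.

At Y = 29900: Q = 620.769.
dQ/dY = 3.59/(2√Y) = 0.0103808 at this income.
η = (dQ/dY)·(Y/Q) = 0.0103808 × (29900/620.769) = 0.50.

0.50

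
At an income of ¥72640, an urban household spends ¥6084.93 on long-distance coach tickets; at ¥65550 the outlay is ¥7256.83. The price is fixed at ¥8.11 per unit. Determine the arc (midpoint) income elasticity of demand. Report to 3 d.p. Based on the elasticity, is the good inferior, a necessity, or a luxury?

-1.712 (inferior good)

With a constant price, Q₁ = 6084.93/8.11 = 750.300 and Q₂ = 7256.83/8.11 = 894.800 (equivalently, work directly with expenditure since P cancels).
Midpoint %ΔQ = (7256.83 − 6084.93)/6670.88 = 0.17567; midpoint %ΔI = (65550 − 72640)/69095 = -0.10261.
η = 0.17567 / -0.10261 = -1.712.
η < 0 ⇒ inferior good.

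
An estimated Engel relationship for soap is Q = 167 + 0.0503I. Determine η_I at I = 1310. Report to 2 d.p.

0.28

At I = 1310: Q = 232.893.
dQ/dI = 0.0503.
η = (dQ/dI)·(I/Q) = 0.0503 × (1310/232.893) = 0.28.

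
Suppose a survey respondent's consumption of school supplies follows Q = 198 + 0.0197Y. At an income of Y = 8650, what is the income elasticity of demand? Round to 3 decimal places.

0.463

At Y = 8650: Q = 368.405.
dQ/dY = 0.0197.
η = (dQ/dY)·(Y/Q) = 0.0197 × (8650/368.405) = 0.463.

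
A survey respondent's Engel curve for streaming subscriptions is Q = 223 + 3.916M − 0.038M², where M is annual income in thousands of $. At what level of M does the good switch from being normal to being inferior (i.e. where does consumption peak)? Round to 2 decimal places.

51.53

dQ/dM = 3.916 − 0.076M.
The good is inferior where dQ/dM < 0. Setting dQ/dM = 0 gives M = 3.916 / 0.076 = 51.53.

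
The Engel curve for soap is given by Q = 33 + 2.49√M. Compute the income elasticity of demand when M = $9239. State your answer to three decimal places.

0.439

At M = 9239: Q = 272.338.
dQ/dM = 2.49/(2√M) = 0.0129526 at this income.
η = (dQ/dM)·(M/Q) = 0.0129526 × (9239/272.338) = 0.439.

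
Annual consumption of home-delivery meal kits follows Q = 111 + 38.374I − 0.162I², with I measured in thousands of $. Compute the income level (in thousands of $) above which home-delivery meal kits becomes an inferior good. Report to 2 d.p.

118.44

dQ/dI = 38.374 − 0.324I.
The good is inferior where dQ/dI < 0. Setting dQ/dI = 0 gives I = 38.374 / 0.324 = 118.44.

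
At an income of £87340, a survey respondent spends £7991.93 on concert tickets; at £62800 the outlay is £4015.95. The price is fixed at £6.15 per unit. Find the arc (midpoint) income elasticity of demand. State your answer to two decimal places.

With a constant price, Q₁ = 7991.93/6.15 = 1299.501 and Q₂ = 4015.95/6.15 = 653.000 (equivalently, work directly with expenditure since P cancels).
Midpoint %ΔQ = (4015.95 − 7991.93)/6003.94 = -0.66223; midpoint %ΔI = (62800 − 87340)/75070 = -0.32689.
η = -0.66223 / -0.32689 = 2.03.

2.03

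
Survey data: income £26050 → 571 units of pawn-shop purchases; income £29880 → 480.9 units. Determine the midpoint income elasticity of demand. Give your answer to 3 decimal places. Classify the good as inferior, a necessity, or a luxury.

ΔQ = 480.9 − 571 = -90.1; midpoint Q̄ = (571 + 480.9)/2 = 525.95.
ΔI = 29880 − 26050 = 3830; midpoint Ī = (26050 + 29880)/2 = 27965.
η = (ΔQ/Q̄) ÷ (ΔI/Ī) = (-90.1/525.95) ÷ (3830/27965) = -1.251.
η < 0 ⇒ inferior good.

-1.251 (inferior good)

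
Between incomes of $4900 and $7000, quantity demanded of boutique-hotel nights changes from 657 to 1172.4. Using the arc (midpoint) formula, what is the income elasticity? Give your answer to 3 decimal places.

ΔQ = 1172.4 − 657 = 515.4; midpoint Q̄ = (657 + 1172.4)/2 = 914.7.
ΔI = 7000 − 4900 = 2100; midpoint Ī = (4900 + 7000)/2 = 5950.
η = (ΔQ/Q̄) ÷ (ΔI/Ī) = (515.4/914.7) ÷ (2100/5950) = 1.596.

1.596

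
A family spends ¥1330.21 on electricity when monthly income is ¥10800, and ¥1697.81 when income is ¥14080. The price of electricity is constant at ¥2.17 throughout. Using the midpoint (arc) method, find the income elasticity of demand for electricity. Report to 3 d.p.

0.921

With a constant price, Q₁ = 1330.21/2.17 = 613.000 and Q₂ = 1697.81/2.17 = 782.401 (equivalently, work directly with expenditure since P cancels).
Midpoint %ΔQ = (1697.81 − 1330.21)/1514.01 = 0.24280; midpoint %ΔI = (14080 − 10800)/12440 = 0.26367.
η = 0.24280 / 0.26367 = 0.921.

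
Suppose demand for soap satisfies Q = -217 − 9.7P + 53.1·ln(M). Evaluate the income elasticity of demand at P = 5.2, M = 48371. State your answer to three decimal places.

0.174

At P = 5.2, M = 48371: Q = 305.331.
Holding P constant, ∂Q/∂M = 53.1/M = 0.00109777.
η_M = (∂Q/∂M)·(M/Q) = 0.00109777 × (48371/305.331) = 0.174.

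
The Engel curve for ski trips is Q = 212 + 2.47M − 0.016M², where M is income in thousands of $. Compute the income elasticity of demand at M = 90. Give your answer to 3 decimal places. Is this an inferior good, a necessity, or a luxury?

At M = 90: Q = 304.7000.
dQ/dM = 2.47 − 0.032M = -0.41000.
η = (dQ/dM)·(M/Q) = -0.41000 × (90/304.7000) = -0.121.
η < 0 ⇒ inferior good.

-0.121 (inferior good)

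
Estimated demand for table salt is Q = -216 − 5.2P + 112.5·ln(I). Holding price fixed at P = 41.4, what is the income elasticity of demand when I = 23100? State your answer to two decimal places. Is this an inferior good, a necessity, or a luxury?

At P = 41.4, I = 23100: Q = 699.074.
Holding P constant, ∂Q/∂I = 112.5/I = 0.00487013.
η_I = (∂Q/∂I)·(I/Q) = 0.00487013 × (23100/699.074) = 0.16.
Since 0 < η < 1, this is a necessity.

0.16 (necessity)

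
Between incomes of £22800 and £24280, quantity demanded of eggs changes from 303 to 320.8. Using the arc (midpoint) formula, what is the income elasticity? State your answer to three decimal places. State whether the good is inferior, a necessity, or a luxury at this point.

ΔQ = 320.8 − 303 = 17.8; midpoint Q̄ = (303 + 320.8)/2 = 311.9.
ΔI = 24280 − 22800 = 1480; midpoint Ī = (22800 + 24280)/2 = 23540.
η = (ΔQ/Q̄) ÷ (ΔI/Ī) = (17.8/311.9) ÷ (1480/23540) = 0.908.
0 < η < 1 ⇒ necessity.

0.908 (necessity)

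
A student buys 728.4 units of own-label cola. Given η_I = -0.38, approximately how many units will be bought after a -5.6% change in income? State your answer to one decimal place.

%ΔQ ≈ η × %ΔI = -0.38 × (-5.6%) = 2.128%.
New Q ≈ 728.4 × (1 + 0.02128) = 743.9.

743.9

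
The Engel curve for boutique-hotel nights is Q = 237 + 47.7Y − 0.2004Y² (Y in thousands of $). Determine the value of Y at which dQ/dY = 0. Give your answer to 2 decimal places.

dQ/dY = 47.7 − 0.4008Y.
The good is inferior where dQ/dY < 0. Setting dQ/dY = 0 gives Y = 47.7 / 0.4008 = 119.01.

119.01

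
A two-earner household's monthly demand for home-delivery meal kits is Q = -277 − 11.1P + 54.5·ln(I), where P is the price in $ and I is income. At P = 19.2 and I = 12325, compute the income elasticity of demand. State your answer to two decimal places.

2.35

At P = 19.2, I = 12325: Q = 23.236.
Holding P constant, ∂Q/∂I = 54.5/I = 0.00442191.
η_I = (∂Q/∂I)·(I/Q) = 0.00442191 × (12325/23.236) = 2.35.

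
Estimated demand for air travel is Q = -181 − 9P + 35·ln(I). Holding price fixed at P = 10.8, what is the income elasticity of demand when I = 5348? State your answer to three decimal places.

At P = 10.8, I = 5348: Q = 22.257.
Holding P constant, ∂Q/∂I = 35/I = 0.0065445.
η_I = (∂Q/∂I)·(I/Q) = 0.0065445 × (5348/22.257) = 1.573.

1.573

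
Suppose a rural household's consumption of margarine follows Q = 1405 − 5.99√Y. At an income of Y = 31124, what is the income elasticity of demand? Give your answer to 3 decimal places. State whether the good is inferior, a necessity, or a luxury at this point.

At Y = 31124: Q = 348.244.
dQ/dY = -5.99/(2√Y) = -0.0169765 at this income.
η = (dQ/dY)·(Y/Q) = -0.0169765 × (31124/348.244) = -1.517.
Since η < 0, the good is an inferior good.

-1.517 (inferior good)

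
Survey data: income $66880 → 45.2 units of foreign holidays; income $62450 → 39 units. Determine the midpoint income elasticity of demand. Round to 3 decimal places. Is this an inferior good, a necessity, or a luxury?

ΔQ = 39 − 45.2 = -6.2; midpoint Q̄ = (45.2 + 39)/2 = 42.1.
ΔI = 62450 − 66880 = -4430; midpoint Ī = (66880 + 62450)/2 = 64665.
η = (ΔQ/Q̄) ÷ (ΔI/Ī) = (-6.2/42.1) ÷ (-4430/64665) = 2.150.
η > 1 ⇒ luxury.

2.150 (luxury)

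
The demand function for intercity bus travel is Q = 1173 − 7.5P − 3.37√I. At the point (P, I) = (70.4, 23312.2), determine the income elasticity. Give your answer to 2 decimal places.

-1.97

At P = 70.4, I = 23312.2: Q = 130.457.
Holding P constant, ∂Q/∂I = -3.37/(2√I) = -0.0110359.
η_I = (∂Q/∂I)·(I/Q) = -0.0110359 × (23312.2/130.457) = -1.97.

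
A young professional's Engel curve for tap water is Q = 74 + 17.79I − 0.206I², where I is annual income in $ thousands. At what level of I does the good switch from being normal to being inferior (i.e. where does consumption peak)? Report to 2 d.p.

dQ/dI = 17.79 − 0.412I.
The good is inferior where dQ/dI < 0. Setting dQ/dI = 0 gives I = 17.79 / 0.412 = 43.18.

43.18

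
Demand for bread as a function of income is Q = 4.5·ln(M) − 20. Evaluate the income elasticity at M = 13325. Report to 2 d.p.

0.20

At M = 13325: Q = 22.738.
dQ/dM = 4.5/M = 0.000337711 at this income.
η = (dQ/dM)·(M/Q) = 0.000337711 × (13325/22.738) = 0.20.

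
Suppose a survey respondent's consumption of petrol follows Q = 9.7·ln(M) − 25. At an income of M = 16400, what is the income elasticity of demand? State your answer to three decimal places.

0.140

At M = 16400: Q = 69.139.
dQ/dM = 9.7/M = 0.000591463 at this income.
η = (dQ/dM)·(M/Q) = 0.000591463 × (16400/69.139) = 0.140.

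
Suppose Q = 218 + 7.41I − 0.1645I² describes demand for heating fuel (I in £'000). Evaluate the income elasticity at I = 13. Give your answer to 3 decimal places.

At I = 13: Q = 286.5295.
dQ/dI = 7.41 − 0.329I = 3.13300.
η = (dQ/dI)·(I/Q) = 3.13300 × (13/286.5295) = 0.142.

0.142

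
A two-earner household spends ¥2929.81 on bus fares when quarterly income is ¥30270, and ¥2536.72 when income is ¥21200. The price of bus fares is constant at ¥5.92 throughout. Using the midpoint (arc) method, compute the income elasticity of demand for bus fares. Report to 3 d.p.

0.408

With a constant price, Q₁ = 2929.81/5.92 = 494.900 and Q₂ = 2536.72/5.92 = 428.500 (equivalently, work directly with expenditure since P cancels).
Midpoint %ΔQ = (2536.72 − 2929.81)/2733.27 = -0.14382; midpoint %ΔI = (21200 − 30270)/25735 = -0.35244.
η = -0.14382 / -0.35244 = 0.408.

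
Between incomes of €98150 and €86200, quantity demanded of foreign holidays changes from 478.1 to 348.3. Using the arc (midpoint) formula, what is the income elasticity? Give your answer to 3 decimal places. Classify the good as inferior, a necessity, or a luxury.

2.423 (luxury)

ΔQ = 348.3 − 478.1 = -129.8; midpoint Q̄ = (478.1 + 348.3)/2 = 413.2.
ΔI = 86200 − 98150 = -11950; midpoint Ī = (98150 + 86200)/2 = 92175.
η = (ΔQ/Q̄) ÷ (ΔI/Ī) = (-129.8/413.2) ÷ (-11950/92175) = 2.423.
η > 1 ⇒ luxury.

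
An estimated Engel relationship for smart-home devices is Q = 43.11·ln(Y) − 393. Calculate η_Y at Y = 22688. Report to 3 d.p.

1.095

At Y = 22688: Q = 39.376.
dQ/dY = 43.11/Y = 0.00190012 at this income.
η = (dQ/dY)·(Y/Q) = 0.00190012 × (22688/39.376) = 1.095.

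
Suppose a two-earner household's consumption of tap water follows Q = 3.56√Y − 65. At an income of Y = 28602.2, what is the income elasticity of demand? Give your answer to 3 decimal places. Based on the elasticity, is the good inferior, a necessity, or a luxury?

At Y = 28602.2: Q = 537.074.
dQ/dY = 3.56/(2√Y) = 0.010525 at this income.
η = (dQ/dY)·(Y/Q) = 0.010525 × (28602.2/537.074) = 0.561.
Since 0 < η < 1, the good is a necessity.

0.561 (necessity)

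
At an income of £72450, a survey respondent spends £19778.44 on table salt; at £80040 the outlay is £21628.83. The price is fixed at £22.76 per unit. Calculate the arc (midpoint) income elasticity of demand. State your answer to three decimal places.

0.898

With a constant price, Q₁ = 19778.44/22.76 = 869.000 and Q₂ = 21628.83/22.76 = 950.300 (equivalently, work directly with expenditure since P cancels).
Midpoint %ΔQ = (21628.83 − 19778.44)/20703.64 = 0.08938; midpoint %ΔI = (80040 − 72450)/76245 = 0.09955.
η = 0.08938 / 0.09955 = 0.898.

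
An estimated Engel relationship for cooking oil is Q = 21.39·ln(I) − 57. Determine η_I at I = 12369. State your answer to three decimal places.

At I = 12369: Q = 144.557.
dQ/dI = 21.39/I = 0.00172932 at this income.
η = (dQ/dI)·(I/Q) = 0.00172932 × (12369/144.557) = 0.148.

0.148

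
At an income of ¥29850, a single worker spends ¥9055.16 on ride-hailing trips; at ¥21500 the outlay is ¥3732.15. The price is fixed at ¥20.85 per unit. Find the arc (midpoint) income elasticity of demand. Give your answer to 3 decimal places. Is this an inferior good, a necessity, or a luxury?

2.560 (luxury)

With a constant price, Q₁ = 9055.16/20.85 = 434.300 and Q₂ = 3732.15/20.85 = 179.000 (equivalently, work directly with expenditure since P cancels).
Midpoint %ΔQ = (3732.15 − 9055.16)/6393.66 = -0.83255; midpoint %ΔI = (21500 − 29850)/25675 = -0.32522.
η = -0.83255 / -0.32522 = 2.560.
η > 1 ⇒ luxury.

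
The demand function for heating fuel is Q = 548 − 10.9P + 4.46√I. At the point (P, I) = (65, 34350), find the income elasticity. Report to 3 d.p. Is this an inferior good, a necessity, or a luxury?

At P = 65, I = 34350: Q = 666.105.
Holding P constant, ∂Q/∂I = 4.46/(2√I) = 0.0120321.
η_I = (∂Q/∂I)·(I/Q) = 0.0120321 × (34350/666.105) = 0.620.
Since 0 < η < 1, this is a necessity.

0.620 (necessity)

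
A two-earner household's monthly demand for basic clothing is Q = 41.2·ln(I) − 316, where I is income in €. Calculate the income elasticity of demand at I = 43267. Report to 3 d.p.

0.333

At I = 43267: Q = 123.816.
dQ/dI = 41.2/I = 0.000952227 at this income.
η = (dQ/dI)·(I/Q) = 0.000952227 × (43267/123.816) = 0.333.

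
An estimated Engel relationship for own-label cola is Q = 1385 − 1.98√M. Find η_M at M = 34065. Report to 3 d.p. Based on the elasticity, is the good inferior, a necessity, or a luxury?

-0.179 (inferior good)

At M = 34065: Q = 1019.557.
dQ/dM = -1.98/(2√M) = -0.0053639 at this income.
η = (dQ/dM)·(M/Q) = -0.0053639 × (34065/1019.557) = -0.179.
Since η < 0, the good is an inferior good.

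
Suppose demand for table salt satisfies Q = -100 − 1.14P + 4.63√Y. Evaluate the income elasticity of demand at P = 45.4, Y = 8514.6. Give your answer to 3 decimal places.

At P = 45.4, Y = 8514.6: Q = 275.475.
Holding P constant, ∂Q/∂Y = 4.63/(2√Y) = 0.0250882.
η_Y = (∂Q/∂Y)·(Y/Q) = 0.0250882 × (8514.6/275.475) = 0.775.

0.775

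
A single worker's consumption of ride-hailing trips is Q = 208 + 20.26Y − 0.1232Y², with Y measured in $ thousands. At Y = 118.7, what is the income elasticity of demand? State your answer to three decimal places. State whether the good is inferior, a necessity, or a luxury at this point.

-1.216 (inferior good)

At Y = 118.7: Q = 877.0122.
dQ/dY = 20.26 − 0.2464Y = -8.98768.
η = (dQ/dY)·(Y/Q) = -8.98768 × (118.7/877.0122) = -1.216.
η < 0 ⇒ inferior good.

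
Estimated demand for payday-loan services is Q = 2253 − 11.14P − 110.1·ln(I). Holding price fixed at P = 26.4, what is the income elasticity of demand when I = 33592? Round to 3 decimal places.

-0.136

At P = 26.4, I = 33592: Q = 811.437.
Holding P constant, ∂Q/∂I = -110.1/I = -0.00327757.
η_I = (∂Q/∂I)·(I/Q) = -0.00327757 × (33592/811.437) = -0.136.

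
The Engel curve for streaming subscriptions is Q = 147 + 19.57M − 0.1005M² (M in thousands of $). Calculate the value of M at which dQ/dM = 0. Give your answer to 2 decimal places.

97.36

dQ/dM = 19.57 − 0.201M.
The good is inferior where dQ/dM < 0. Setting dQ/dM = 0 gives M = 19.57 / 0.201 = 97.36.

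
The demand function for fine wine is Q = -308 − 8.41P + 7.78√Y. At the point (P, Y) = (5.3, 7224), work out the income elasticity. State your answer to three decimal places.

1.071

At P = 5.3, Y = 7224: Q = 308.681.
Holding P constant, ∂Q/∂Y = 7.78/(2√Y) = 0.0457679.
η_Y = (∂Q/∂Y)·(Y/Q) = 0.0457679 × (7224/308.681) = 1.071.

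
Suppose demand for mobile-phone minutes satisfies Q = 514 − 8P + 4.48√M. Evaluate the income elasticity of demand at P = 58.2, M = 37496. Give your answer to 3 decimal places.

0.474

At P = 58.2, M = 37496: Q = 915.902.
Holding P constant, ∂Q/∂M = 4.48/(2√M) = 0.0115679.
η_M = (∂Q/∂M)·(M/Q) = 0.0115679 × (37496/915.902) = 0.474.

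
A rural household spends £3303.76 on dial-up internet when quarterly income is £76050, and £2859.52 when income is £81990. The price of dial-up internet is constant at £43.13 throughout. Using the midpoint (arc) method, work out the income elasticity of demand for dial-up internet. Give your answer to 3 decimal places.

With a constant price, Q₁ = 3303.76/43.13 = 76.600 and Q₂ = 2859.52/43.13 = 66.300 (equivalently, work directly with expenditure since P cancels).
Midpoint %ΔQ = (2859.52 − 3303.76)/3081.64 = -0.14416; midpoint %ΔI = (81990 − 76050)/79020 = 0.07517.
η = -0.14416 / 0.07517 = -1.918.

-1.918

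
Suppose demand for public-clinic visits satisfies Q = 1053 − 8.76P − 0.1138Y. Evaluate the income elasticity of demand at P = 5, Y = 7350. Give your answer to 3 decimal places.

-4.841

At P = 5, Y = 7350: Q = 172.770.
Holding P constant, ∂Q/∂Y = −0.1138.
η_Y = (∂Q/∂Y)·(Y/Q) = -0.1138 × (7350/172.770) = -4.841.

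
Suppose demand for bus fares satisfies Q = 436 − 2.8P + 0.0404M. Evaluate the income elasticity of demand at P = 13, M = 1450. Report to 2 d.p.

0.13

At P = 13, M = 1450: Q = 458.180.
Holding P constant, ∂Q/∂M = 0.0404.
η_M = (∂Q/∂M)·(M/Q) = 0.0404 × (1450/458.180) = 0.13.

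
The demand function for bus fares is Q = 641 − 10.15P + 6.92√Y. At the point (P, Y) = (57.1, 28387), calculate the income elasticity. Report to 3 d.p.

0.475

At P = 57.1, Y = 28387: Q = 1227.347.
Holding P constant, ∂Q/∂Y = 6.92/(2√Y) = 0.020536.
η_Y = (∂Q/∂Y)·(Y/Q) = 0.020536 × (28387/1227.347) = 0.475.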